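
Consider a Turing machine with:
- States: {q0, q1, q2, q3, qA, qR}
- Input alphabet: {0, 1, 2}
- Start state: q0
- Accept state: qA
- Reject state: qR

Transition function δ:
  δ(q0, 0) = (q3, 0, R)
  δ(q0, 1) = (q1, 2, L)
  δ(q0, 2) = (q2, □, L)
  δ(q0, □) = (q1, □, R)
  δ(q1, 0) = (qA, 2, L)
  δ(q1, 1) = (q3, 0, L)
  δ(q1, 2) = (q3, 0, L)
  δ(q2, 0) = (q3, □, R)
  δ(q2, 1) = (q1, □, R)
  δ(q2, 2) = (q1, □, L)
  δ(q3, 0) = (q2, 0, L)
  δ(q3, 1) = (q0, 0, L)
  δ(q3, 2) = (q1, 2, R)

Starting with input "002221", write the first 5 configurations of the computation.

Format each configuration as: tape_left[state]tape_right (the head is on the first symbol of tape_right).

Transitions applied:
Step 1: δ(q0, 0) = (q3, 0, R)
Step 2: δ(q3, 0) = (q2, 0, L)
Step 3: δ(q2, 0) = (q3, □, R)
Step 4: δ(q3, 0) = (q2, 0, L)

The first 5 configurations are:
[q0]002221 ⊢ 0[q3]02221 ⊢ [q2]002221 ⊢ □[q3]02221 ⊢ [q2]□02221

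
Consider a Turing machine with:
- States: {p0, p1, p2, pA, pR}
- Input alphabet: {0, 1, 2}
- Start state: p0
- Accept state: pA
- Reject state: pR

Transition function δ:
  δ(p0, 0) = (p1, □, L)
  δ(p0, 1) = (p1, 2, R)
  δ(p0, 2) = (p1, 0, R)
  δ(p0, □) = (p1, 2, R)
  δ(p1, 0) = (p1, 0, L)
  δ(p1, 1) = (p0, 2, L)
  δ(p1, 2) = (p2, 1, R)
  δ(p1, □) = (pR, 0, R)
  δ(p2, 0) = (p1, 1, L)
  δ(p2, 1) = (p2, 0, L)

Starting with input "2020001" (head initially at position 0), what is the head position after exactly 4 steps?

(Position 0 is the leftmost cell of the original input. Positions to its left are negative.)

Execution trace (head position shown):
Step 0: [p0]2020001  (head at position 0)
Step 1: move right → 0[p1]020001  (head at position 1)
Step 2: move left → [p1]0020001  (head at position 0)
Step 3: move left → [p1]□0020001  (head at position -1)
Step 4: move right → 0[pR]0020001  (head at position 0)

After 4 steps, the head is at position 0.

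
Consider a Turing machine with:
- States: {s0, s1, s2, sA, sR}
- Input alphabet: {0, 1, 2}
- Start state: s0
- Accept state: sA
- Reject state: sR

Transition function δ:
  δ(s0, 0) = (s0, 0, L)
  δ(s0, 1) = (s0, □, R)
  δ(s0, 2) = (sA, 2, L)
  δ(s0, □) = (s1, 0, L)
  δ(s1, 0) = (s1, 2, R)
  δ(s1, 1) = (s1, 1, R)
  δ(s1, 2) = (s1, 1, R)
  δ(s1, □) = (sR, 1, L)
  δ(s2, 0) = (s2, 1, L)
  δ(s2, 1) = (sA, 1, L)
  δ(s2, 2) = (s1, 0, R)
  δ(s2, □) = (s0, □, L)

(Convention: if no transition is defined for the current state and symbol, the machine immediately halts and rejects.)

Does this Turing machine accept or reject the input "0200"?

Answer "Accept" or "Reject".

Execution trace:
Initial: [s0]0200
Step 1: δ(s0, 0) = (s0, 0, L) → [s0]□0200
Step 2: δ(s0, □) = (s1, 0, L) → [s1]□00200
Step 3: δ(s1, □) = (sR, 1, L) → [sR]□100200

The machine reaches the reject state sR and halts.

Answer: Reject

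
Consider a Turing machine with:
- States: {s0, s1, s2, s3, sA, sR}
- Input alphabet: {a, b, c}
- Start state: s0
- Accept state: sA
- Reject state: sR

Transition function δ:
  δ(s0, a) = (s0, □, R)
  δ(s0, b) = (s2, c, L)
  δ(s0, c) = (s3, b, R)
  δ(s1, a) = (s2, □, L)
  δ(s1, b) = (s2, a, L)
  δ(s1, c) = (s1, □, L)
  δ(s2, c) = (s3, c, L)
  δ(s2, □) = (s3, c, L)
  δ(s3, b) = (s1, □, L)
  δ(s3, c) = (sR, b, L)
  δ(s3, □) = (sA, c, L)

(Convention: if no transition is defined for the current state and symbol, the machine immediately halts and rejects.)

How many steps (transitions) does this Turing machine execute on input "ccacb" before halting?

Execution trace:
Initial: [s0]ccacb
Step 1: δ(s0, c) = (s3, b, R) → b[s3]cacb
Step 2: δ(s3, c) = (sR, b, L) → [sR]bbacb

The machine reaches the reject state sR and halts.

The machine executed 2 steps before halting.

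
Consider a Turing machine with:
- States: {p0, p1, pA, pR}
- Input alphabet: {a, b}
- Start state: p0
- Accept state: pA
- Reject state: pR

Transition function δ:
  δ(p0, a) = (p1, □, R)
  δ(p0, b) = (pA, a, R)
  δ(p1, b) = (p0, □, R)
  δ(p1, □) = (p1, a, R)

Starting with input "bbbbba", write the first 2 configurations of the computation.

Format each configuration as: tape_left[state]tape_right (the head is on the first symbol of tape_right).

Transitions applied:
Step 1: δ(p0, b) = (pA, a, R)

The first 2 configurations are:
[p0]bbbbba ⊢ a[pA]bbbba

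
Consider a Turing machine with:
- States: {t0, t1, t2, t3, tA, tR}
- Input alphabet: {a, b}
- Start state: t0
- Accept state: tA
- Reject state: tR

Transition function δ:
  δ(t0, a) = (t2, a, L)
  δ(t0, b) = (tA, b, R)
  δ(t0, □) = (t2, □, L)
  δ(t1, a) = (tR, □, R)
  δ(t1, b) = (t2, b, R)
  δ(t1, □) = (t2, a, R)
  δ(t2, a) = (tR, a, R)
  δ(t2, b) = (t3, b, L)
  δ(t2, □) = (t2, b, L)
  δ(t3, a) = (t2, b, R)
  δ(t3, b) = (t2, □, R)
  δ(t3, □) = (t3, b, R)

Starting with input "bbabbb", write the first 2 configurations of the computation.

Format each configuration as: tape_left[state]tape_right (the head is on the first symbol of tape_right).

Transitions applied:
Step 1: δ(t0, b) = (tA, b, R)

The first 2 configurations are:
[t0]bbabbb ⊢ b[tA]babbb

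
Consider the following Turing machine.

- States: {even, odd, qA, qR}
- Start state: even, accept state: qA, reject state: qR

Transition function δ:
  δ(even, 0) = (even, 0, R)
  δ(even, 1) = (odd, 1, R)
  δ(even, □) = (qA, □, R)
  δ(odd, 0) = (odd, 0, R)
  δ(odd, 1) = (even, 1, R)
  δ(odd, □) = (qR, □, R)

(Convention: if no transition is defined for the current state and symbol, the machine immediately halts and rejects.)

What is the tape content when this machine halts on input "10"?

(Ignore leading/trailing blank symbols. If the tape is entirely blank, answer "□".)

Execution trace:
Initial: [even]10
Step 1: δ(even, 1) = (odd, 1, R) → 1[odd]0
Step 2: δ(odd, 0) = (odd, 0, R) → 10[odd]□
Step 3: δ(odd, □) = (qR, □, R) → 10□[qR]□

The machine reaches the reject state qR and halts.

Final tape (ignoring leading/trailing blanks): 10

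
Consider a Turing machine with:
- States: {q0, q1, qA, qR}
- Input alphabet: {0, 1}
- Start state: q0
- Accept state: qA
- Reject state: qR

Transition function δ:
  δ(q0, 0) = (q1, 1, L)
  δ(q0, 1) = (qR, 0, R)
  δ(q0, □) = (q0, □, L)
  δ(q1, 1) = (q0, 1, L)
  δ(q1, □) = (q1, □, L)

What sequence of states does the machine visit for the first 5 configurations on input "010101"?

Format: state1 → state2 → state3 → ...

Execution trace:
Initial: [q0]010101
Step 1: δ(q0, 0) = (q1, 1, L) → [q1]□110101
Step 2: δ(q1, □) = (q1, □, L) → [q1]□□110101
Step 3: δ(q1, □) = (q1, □, L) → [q1]□□□110101
Step 4: δ(q1, □) = (q1, □, L) → [q1]□□□□110101

State sequence: q0 → q1 → q1 → q1 → q1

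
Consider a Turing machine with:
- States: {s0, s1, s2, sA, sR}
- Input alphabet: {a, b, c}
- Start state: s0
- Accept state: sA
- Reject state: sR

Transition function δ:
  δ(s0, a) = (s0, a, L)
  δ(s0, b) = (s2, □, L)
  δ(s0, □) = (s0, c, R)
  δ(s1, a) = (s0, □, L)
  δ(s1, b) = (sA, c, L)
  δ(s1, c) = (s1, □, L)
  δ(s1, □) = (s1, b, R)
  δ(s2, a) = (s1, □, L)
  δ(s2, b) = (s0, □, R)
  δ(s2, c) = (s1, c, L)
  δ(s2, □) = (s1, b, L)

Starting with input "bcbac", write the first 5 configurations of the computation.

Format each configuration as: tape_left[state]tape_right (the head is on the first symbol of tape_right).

Transitions applied:
Step 1: δ(s0, b) = (s2, □, L)
Step 2: δ(s2, □) = (s1, b, L)
Step 3: δ(s1, □) = (s1, b, R)
Step 4: δ(s1, b) = (sA, c, L)

The first 5 configurations are:
[s0]bcbac ⊢ [s2]□□cbac ⊢ [s1]□b□cbac ⊢ b[s1]b□cbac ⊢ [sA]bc□cbac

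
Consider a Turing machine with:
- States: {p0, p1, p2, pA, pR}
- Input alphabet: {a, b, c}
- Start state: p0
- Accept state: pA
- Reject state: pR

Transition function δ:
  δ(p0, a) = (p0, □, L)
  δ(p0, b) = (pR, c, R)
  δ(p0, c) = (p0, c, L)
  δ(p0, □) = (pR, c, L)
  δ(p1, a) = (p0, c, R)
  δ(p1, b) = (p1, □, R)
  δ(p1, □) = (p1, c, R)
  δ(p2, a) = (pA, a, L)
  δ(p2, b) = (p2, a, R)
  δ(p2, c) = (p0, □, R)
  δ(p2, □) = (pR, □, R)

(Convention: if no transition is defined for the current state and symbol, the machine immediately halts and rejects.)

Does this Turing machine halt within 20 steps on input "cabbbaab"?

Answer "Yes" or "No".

Execution trace:
Initial: [p0]cabbbaab
Step 1: δ(p0, c) = (p0, c, L) → [p0]□cabbbaab
Step 2: δ(p0, □) = (pR, c, L) → [pR]□ccabbbaab

The machine reaches the reject state pR and halts.
The machine halted after 2 steps (within the 20-step bound).

Answer: Yes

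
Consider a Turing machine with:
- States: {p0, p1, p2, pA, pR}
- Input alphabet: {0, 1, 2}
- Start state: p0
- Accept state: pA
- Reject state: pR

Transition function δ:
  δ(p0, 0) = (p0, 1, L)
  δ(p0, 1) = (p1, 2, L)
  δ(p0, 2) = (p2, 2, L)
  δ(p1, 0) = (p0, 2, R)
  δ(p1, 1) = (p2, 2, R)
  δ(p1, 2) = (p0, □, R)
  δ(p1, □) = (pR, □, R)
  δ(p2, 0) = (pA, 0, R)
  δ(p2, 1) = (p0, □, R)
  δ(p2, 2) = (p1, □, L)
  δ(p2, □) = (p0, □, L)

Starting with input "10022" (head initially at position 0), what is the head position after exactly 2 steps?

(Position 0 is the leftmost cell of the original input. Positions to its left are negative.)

Execution trace (head position shown):
Step 0: [p0]10022  (head at position 0)
Step 1: move left → [p1]□20022  (head at position -1)
Step 2: move right → □[pR]20022  (head at position 0)

After 2 steps, the head is at position 0.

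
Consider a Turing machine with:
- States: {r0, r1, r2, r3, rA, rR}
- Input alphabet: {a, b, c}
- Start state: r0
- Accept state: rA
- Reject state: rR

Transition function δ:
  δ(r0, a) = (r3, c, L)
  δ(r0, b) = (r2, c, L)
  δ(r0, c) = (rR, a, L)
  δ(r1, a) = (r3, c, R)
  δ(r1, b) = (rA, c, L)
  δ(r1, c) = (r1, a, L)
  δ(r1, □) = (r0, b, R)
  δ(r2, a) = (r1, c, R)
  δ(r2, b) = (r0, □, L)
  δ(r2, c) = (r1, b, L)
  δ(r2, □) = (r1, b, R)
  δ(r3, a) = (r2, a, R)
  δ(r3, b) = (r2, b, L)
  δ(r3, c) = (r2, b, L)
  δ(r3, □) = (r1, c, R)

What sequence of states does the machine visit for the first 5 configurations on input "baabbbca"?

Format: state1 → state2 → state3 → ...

Execution trace:
Initial: [r0]baabbbca
Step 1: δ(r0, b) = (r2, c, L) → [r2]□caabbbca
Step 2: δ(r2, □) = (r1, b, R) → b[r1]caabbbca
Step 3: δ(r1, c) = (r1, a, L) → [r1]baaabbbca
Step 4: δ(r1, b) = (rA, c, L) → [rA]□caaabbbca

The machine reaches the accept state rA and halts.

State sequence: r0 → r2 → r1 → r1 → rA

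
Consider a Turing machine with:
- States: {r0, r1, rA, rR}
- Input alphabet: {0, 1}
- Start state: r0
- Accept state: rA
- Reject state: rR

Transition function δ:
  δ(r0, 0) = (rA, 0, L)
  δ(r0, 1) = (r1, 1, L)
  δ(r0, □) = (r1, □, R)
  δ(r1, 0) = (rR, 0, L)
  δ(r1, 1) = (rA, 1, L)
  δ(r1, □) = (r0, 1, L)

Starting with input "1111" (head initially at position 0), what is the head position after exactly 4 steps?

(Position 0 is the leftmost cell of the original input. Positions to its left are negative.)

Execution trace (head position shown):
Step 0: [r0]1111  (head at position 0)
Step 1: move left → [r1]□1111  (head at position -1)
Step 2: move left → [r0]□11111  (head at position -2)
Step 3: move right → □[r1]11111  (head at position -1)
Step 4: move left → [rA]□11111  (head at position -2)

After 4 steps, the head is at position -2.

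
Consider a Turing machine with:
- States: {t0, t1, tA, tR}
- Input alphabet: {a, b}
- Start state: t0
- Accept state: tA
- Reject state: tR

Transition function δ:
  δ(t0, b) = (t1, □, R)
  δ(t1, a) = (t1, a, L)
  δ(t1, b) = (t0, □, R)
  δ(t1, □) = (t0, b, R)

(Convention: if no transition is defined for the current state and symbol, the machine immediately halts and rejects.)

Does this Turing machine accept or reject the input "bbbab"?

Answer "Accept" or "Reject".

Execution trace:
Initial: [t0]bbbab
Step 1: δ(t0, b) = (t1, □, R) → □[t1]bbab
Step 2: δ(t1, b) = (t0, □, R) → □□[t0]bab
Step 3: δ(t0, b) = (t1, □, R) → □□□[t1]ab
Step 4: δ(t1, a) = (t1, a, L) → □□[t1]□ab
Step 5: δ(t1, □) = (t0, b, R) → □□b[t0]ab

No transition is defined for δ(t0, a). By convention the machine halts and rejects.

Answer: Reject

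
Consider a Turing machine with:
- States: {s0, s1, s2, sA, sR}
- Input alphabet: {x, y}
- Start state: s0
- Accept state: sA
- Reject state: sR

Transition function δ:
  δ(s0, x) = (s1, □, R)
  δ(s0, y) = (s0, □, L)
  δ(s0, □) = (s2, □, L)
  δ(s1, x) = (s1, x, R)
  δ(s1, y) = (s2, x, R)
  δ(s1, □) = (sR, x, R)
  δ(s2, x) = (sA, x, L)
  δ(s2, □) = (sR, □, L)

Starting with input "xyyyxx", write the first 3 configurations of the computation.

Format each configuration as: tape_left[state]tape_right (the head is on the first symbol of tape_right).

Transitions applied:
Step 1: δ(s0, x) = (s1, □, R)
Step 2: δ(s1, y) = (s2, x, R)

The first 3 configurations are:
[s0]xyyyxx ⊢ □[s1]yyyxx ⊢ □x[s2]yyxx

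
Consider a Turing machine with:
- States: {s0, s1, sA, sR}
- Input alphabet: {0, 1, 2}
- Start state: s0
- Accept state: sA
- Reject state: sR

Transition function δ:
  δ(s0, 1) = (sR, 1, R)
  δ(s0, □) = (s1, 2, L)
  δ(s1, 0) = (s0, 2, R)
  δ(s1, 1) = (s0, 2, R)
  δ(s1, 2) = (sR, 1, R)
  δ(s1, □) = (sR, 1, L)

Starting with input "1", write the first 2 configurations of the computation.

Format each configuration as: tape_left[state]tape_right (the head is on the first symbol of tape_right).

Transitions applied:
Step 1: δ(s0, 1) = (sR, 1, R)

The first 2 configurations are:
[s0]1 ⊢ 1[sR]□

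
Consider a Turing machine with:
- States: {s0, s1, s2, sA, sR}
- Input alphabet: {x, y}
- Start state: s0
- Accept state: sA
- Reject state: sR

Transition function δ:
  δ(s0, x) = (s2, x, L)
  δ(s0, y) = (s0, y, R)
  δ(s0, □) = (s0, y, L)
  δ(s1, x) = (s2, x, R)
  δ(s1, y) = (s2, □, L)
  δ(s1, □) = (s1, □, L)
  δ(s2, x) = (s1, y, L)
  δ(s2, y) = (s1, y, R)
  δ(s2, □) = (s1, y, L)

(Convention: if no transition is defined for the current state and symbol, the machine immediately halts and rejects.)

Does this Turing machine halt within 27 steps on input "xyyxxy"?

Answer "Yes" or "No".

Execution trace:
Initial: [s0]xyyxxy
Step 1: δ(s0, x) = (s2, x, L) → [s2]□xyyxxy
Step 2: δ(s2, □) = (s1, y, L) → [s1]□yxyyxxy
Step 3: δ(s1, □) = (s1, □, L) → [s1]□□yxyyxxy
Step 4: δ(s1, □) = (s1, □, L) → [s1]□□□yxyyxxy
Step 5: δ(s1, □) = (s1, □, L) → [s1]□□□□yxyyxxy
Step 6: δ(s1, □) = (s1, □, L) → [s1]□□□□□yxyyxxy
Step 7: δ(s1, □) = (s1, □, L) → [s1]□□□□□□yxyyxxy
Step 8: δ(s1, □) = (s1, □, L) → [s1]□□□□□□□yxyyxxy
Step 9: δ(s1, □) = (s1, □, L) → [s1]□□□□□□□□yxyyxxy
Step 10: δ(s1, □) = (s1, □, L) → [s1]□□□□□□□□□yxyyxxy
Step 11: δ(s1, □) = (s1, □, L) → [s1]□□□□□□□□□□yxyyxxy
Step 12: δ(s1, □) = (s1, □, L) → [s1]□□□□□□□□□□□yxyyxxy
Step 13: δ(s1, □) = (s1, □, L) → [s1]□□□□□□□□□□□□yxyyxxy
Step 14: δ(s1, □) = (s1, □, L) → [s1]□□□□□□□□□□□□□yxyyxxy
Step 15: δ(s1, □) = (s1, □, L) → [s1]□□□□□□□□□□□□□□yxyyxxy
Step 16: δ(s1, □) = (s1, □, L) → [s1]□□□□□□□□□□□□□□□yxyyxxy
Step 17: δ(s1, □) = (s1, □, L) → [s1]□□□□□□□□□□□□□□□□yxyyxxy
Step 18: δ(s1, □) = (s1, □, L) → [s1]□□□□□□□□□□□□□□□□□yxyyxxy
Step 19: δ(s1, □) = (s1, □, L) → [s1]□□□□□□□□□□□□□□□□□□yxyyxxy
Step 20: δ(s1, □) = (s1, □, L) → [s1]□□□□□□□□□□□□□□□□□□□yxyyxxy
Step 21: δ(s1, □) = (s1, □, L) → [s1]□□□□□□□□□□□□□□□□□□□□yxyyxxy
Step 22: δ(s1, □) = (s1, □, L) → [s1]□□□□□□□□□□□□□□□□□□□□□yxyyxxy
Step 23: δ(s1, □) = (s1, □, L) → [s1]□□□□□□□□□□□□□□□□□□□□□□yxyyxxy
Step 24: δ(s1, □) = (s1, □, L) → [s1]□□□□□□□□□□□□□□□□□□□□□□□yxyyxxy
Step 25: δ(s1, □) = (s1, □, L) → [s1]□□□□□□□□□□□□□□□□□□□□□□□□yxyyxxy
Step 26: δ(s1, □) = (s1, □, L) → [s1]□□□□□□□□□□□□□□□□□□□□□□□□□yxyyxxy
Step 27: δ(s1, □) = (s1, □, L) → [s1]□□□□□□□□□□□□□□□□□□□□□□□□□□yxyyxxy

The machine has not reached a halting state after 27 steps.
The machine did not halt within the 27-step bound.

Answer: No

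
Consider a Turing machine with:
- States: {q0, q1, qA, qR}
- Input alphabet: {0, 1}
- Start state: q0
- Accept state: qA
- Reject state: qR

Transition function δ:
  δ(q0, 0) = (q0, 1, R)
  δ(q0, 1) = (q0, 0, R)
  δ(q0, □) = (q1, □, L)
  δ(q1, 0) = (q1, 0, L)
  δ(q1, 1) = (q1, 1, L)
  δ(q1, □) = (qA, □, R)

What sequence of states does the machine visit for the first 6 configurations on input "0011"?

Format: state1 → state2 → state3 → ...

Execution trace:
Initial: [q0]0011
Step 1: δ(q0, 0) = (q0, 1, R) → 1[q0]011
Step 2: δ(q0, 0) = (q0, 1, R) → 11[q0]11
Step 3: δ(q0, 1) = (q0, 0, R) → 110[q0]1
Step 4: δ(q0, 1) = (q0, 0, R) → 1100[q0]□
Step 5: δ(q0, □) = (q1, □, L) → 110[q1]0□

State sequence: q0 → q0 → q0 → q0 → q0 → q1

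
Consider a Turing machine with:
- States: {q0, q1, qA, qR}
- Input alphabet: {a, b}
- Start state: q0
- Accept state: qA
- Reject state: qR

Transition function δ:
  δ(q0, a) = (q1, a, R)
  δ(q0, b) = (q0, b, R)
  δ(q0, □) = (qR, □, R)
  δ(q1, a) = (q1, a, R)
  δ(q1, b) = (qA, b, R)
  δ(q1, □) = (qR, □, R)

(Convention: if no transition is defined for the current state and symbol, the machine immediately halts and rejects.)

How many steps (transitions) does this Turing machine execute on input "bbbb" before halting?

Execution trace:
Initial: [q0]bbbb
Step 1: δ(q0, b) = (q0, b, R) → b[q0]bbb
Step 2: δ(q0, b) = (q0, b, R) → bb[q0]bb
Step 3: δ(q0, b) = (q0, b, R) → bbb[q0]b
Step 4: δ(q0, b) = (q0, b, R) → bbbb[q0]□
Step 5: δ(q0, □) = (qR, □, R) → bbbb□[qR]□

The machine reaches the reject state qR and halts.

The machine executed 5 steps before halting.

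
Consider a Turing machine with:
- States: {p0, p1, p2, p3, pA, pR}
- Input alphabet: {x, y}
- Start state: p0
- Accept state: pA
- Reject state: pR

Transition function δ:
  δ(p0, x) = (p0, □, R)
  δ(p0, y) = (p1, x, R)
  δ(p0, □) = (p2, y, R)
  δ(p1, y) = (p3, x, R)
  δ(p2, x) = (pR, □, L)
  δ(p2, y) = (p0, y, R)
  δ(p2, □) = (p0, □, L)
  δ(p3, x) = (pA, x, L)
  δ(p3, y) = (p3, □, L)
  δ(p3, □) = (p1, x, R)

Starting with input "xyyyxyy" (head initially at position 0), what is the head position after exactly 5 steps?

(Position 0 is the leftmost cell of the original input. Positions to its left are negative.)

Execution trace (head position shown):
Step 0: [p0]xyyyxyy  (head at position 0)
Step 1: move right → □[p0]yyyxyy  (head at position 1)
Step 2: move right → □x[p1]yyxyy  (head at position 2)
Step 3: move right → □xx[p3]yxyy  (head at position 3)
Step 4: move left → □x[p3]x□xyy  (head at position 2)
Step 5: move left → □[pA]xx□xyy  (head at position 1)

After 5 steps, the head is at position 1.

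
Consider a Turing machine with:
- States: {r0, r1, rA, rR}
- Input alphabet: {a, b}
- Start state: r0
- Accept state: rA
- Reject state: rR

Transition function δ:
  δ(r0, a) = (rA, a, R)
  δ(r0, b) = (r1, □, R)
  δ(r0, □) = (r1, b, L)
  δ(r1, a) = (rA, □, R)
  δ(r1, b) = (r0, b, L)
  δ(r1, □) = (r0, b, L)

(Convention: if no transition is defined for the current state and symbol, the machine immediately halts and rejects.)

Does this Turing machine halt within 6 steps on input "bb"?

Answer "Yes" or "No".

Execution trace:
Initial: [r0]bb
Step 1: δ(r0, b) = (r1, □, R) → □[r1]b
Step 2: δ(r1, b) = (r0, b, L) → [r0]□b
Step 3: δ(r0, □) = (r1, b, L) → [r1]□bb
Step 4: δ(r1, □) = (r0, b, L) → [r0]□bbb
Step 5: δ(r0, □) = (r1, b, L) → [r1]□bbbb
Step 6: δ(r1, □) = (r0, b, L) → [r0]□bbbbb

The machine has not reached a halting state after 6 steps.
The machine did not halt within the 6-step bound.

Answer: No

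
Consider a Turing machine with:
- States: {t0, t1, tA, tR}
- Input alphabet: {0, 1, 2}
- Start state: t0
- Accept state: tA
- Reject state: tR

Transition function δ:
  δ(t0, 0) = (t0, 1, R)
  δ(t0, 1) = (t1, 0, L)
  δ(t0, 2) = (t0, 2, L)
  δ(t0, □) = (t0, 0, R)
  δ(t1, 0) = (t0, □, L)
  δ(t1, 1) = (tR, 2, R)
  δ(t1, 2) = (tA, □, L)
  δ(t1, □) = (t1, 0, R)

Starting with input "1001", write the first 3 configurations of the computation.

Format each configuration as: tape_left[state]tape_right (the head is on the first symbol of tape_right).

Transitions applied:
Step 1: δ(t0, 1) = (t1, 0, L)
Step 2: δ(t1, □) = (t1, 0, R)

The first 3 configurations are:
[t0]1001 ⊢ [t1]□0001 ⊢ 0[t1]0001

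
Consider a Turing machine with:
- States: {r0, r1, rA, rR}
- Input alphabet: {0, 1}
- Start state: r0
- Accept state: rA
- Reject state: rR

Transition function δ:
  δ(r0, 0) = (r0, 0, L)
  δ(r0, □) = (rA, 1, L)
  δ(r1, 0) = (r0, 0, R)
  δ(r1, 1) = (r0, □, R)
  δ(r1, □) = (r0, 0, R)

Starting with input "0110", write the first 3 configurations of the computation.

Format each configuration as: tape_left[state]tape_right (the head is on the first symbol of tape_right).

Transitions applied:
Step 1: δ(r0, 0) = (r0, 0, L)
Step 2: δ(r0, □) = (rA, 1, L)

The first 3 configurations are:
[r0]0110 ⊢ [r0]□0110 ⊢ [rA]□10110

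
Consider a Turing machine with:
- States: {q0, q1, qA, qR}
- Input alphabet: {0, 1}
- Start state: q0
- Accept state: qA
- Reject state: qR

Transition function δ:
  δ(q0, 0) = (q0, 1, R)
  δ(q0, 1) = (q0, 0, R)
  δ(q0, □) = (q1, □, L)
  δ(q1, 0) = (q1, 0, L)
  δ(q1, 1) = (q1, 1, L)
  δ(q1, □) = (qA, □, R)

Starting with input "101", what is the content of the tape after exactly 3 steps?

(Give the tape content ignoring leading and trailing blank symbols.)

Execution trace:
Initial: [q0]101
Step 1: δ(q0, 1) = (q0, 0, R) → 0[q0]01
Step 2: δ(q0, 0) = (q0, 1, R) → 01[q0]1
Step 3: δ(q0, 1) = (q0, 0, R) → 010[q0]□

After 3 steps, the tape (ignoring leading/trailing blanks) is: 010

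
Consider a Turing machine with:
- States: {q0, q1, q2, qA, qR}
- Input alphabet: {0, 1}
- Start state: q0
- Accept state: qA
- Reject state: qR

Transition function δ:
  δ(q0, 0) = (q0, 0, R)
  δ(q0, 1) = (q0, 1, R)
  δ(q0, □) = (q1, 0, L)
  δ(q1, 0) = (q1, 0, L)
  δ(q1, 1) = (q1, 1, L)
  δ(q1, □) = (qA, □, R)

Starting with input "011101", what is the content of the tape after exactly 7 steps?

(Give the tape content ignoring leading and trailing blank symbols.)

Execution trace:
Initial: [q0]011101
Step 1: δ(q0, 0) = (q0, 0, R) → 0[q0]11101
Step 2: δ(q0, 1) = (q0, 1, R) → 01[q0]1101
Step 3: δ(q0, 1) = (q0, 1, R) → 011[q0]101
Step 4: δ(q0, 1) = (q0, 1, R) → 0111[q0]01
Step 5: δ(q0, 0) = (q0, 0, R) → 01110[q0]1
Step 6: δ(q0, 1) = (q0, 1, R) → 011101[q0]□
Step 7: δ(q0, □) = (q1, 0, L) → 01110[q1]10

After 7 steps, the tape (ignoring leading/trailing blanks) is: 0111010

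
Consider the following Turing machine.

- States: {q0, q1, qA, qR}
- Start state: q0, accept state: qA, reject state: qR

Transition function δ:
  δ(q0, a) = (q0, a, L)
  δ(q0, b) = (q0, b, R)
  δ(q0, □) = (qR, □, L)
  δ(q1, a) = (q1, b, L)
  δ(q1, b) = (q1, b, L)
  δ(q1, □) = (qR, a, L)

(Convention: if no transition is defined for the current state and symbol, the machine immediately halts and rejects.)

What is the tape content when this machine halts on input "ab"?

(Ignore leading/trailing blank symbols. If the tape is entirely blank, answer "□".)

Execution trace:
Initial: [q0]ab
Step 1: δ(q0, a) = (q0, a, L) → [q0]□ab
Step 2: δ(q0, □) = (qR, □, L) → [qR]□□ab

The machine reaches the reject state qR and halts.

Final tape (ignoring leading/trailing blanks): ab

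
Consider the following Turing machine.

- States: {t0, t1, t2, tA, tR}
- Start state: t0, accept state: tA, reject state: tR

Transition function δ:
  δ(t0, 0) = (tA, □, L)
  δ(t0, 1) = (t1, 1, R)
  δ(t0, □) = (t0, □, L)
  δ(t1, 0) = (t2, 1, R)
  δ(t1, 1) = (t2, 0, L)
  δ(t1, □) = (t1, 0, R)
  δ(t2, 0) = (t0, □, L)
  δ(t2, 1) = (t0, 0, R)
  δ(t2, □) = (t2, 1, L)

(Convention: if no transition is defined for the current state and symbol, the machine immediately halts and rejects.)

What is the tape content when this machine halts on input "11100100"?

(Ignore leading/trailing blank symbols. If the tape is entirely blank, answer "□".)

Execution trace:
Initial: [t0]11100100
Step 1: δ(t0, 1) = (t1, 1, R) → 1[t1]1100100
Step 2: δ(t1, 1) = (t2, 0, L) → [t2]10100100
Step 3: δ(t2, 1) = (t0, 0, R) → 0[t0]0100100
Step 4: δ(t0, 0) = (tA, □, L) → [tA]0□100100

The machine reaches the accept state tA and halts.

Final tape (ignoring leading/trailing blanks): 0□100100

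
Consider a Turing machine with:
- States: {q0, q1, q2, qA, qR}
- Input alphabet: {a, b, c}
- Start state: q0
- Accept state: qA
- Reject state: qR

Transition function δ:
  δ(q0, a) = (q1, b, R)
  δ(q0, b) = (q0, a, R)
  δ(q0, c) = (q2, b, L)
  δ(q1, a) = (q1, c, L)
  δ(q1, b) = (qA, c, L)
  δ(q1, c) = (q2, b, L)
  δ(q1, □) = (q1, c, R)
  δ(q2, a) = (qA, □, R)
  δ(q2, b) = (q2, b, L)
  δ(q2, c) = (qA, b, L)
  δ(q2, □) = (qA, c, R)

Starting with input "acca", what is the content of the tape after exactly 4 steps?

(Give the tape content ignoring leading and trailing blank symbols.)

Execution trace:
Initial: [q0]acca
Step 1: δ(q0, a) = (q1, b, R) → b[q1]cca
Step 2: δ(q1, c) = (q2, b, L) → [q2]bbca
Step 3: δ(q2, b) = (q2, b, L) → [q2]□bbca
Step 4: δ(q2, □) = (qA, c, R) → c[qA]bbca

The machine reaches the accept state qA and halts.

After 4 steps, the tape (ignoring leading/trailing blanks) is: cbbca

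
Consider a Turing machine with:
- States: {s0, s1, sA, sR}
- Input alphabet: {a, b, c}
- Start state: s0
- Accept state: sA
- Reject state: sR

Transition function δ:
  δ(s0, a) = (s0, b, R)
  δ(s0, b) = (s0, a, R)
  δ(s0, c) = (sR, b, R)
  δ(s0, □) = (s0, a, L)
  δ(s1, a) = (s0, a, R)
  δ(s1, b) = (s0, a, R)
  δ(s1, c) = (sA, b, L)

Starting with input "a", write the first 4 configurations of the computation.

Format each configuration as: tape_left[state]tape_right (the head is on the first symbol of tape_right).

Transitions applied:
Step 1: δ(s0, a) = (s0, b, R)
Step 2: δ(s0, □) = (s0, a, L)
Step 3: δ(s0, b) = (s0, a, R)

The first 4 configurations are:
[s0]a ⊢ b[s0]□ ⊢ [s0]ba ⊢ a[s0]a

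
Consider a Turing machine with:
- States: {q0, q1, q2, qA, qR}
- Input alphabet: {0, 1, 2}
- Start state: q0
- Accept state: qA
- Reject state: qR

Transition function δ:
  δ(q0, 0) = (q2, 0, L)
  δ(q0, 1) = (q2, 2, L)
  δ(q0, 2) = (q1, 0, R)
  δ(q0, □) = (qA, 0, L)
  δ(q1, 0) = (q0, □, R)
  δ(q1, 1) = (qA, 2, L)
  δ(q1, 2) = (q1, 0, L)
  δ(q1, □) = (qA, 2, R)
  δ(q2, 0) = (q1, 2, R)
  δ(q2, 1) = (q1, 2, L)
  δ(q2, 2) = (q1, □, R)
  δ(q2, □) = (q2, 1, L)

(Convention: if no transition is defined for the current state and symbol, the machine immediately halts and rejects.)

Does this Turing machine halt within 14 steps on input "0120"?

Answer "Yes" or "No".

Execution trace:
Initial: [q0]0120
Step 1: δ(q0, 0) = (q2, 0, L) → [q2]□0120
Step 2: δ(q2, □) = (q2, 1, L) → [q2]□10120
Step 3: δ(q2, □) = (q2, 1, L) → [q2]□110120
Step 4: δ(q2, □) = (q2, 1, L) → [q2]□1110120
Step 5: δ(q2, □) = (q2, 1, L) → [q2]□11110120
Step 6: δ(q2, □) = (q2, 1, L) → [q2]□111110120
Step 7: δ(q2, □) = (q2, 1, L) → [q2]□1111110120
Step 8: δ(q2, □) = (q2, 1, L) → [q2]□11111110120
Step 9: δ(q2, □) = (q2, 1, L) → [q2]□111111110120
Step 10: δ(q2, □) = (q2, 1, L) → [q2]□1111111110120
Step 11: δ(q2, □) = (q2, 1, L) → [q2]□11111111110120
Step 12: δ(q2, □) = (q2, 1, L) → [q2]□111111111110120
Step 13: δ(q2, □) = (q2, 1, L) → [q2]□1111111111110120
Step 14: δ(q2, □) = (q2, 1, L) → [q2]□11111111111110120

The machine has not reached a halting state after 14 steps.
The machine did not halt within the 14-step bound.

Answer: No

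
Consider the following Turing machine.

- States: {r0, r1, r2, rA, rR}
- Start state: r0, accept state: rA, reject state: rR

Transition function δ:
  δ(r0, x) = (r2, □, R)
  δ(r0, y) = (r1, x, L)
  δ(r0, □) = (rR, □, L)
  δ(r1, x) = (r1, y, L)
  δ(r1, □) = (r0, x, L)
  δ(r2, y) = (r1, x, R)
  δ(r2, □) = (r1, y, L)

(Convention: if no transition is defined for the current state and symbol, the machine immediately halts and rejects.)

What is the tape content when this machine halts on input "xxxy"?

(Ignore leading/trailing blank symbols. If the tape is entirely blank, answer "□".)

Execution trace:
Initial: [r0]xxxy
Step 1: δ(r0, x) = (r2, □, R) → □[r2]xxy

No transition is defined for δ(r2, x). By convention the machine halts and rejects.

Final tape (ignoring leading/trailing blanks): xxy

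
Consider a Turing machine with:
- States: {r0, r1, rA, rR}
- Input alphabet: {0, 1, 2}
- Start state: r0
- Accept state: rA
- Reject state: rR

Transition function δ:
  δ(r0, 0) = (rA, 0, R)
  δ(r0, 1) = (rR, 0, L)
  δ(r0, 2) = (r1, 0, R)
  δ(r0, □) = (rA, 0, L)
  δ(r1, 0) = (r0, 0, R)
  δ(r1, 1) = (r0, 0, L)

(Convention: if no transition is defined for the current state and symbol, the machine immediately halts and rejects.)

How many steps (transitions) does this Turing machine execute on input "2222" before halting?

Execution trace:
Initial: [r0]2222
Step 1: δ(r0, 2) = (r1, 0, R) → 0[r1]222

No transition is defined for δ(r1, 2). By convention the machine halts and rejects.

The machine executed 1 step before halting.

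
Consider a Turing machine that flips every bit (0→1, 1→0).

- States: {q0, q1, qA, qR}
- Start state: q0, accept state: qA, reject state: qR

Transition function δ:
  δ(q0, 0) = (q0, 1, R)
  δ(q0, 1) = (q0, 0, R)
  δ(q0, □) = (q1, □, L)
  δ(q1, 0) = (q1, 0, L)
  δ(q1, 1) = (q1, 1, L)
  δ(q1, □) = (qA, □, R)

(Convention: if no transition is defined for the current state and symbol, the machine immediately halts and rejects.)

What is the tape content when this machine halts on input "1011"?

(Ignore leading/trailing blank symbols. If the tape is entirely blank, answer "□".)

Execution trace:
Initial: [q0]1011
Step 1: δ(q0, 1) = (q0, 0, R) → 0[q0]011
Step 2: δ(q0, 0) = (q0, 1, R) → 01[q0]11
Step 3: δ(q0, 1) = (q0, 0, R) → 010[q0]1
Step 4: δ(q0, 1) = (q0, 0, R) → 0100[q0]□
Step 5: δ(q0, □) = (q1, □, L) → 010[q1]0□
Step 6: δ(q1, 0) = (q1, 0, L) → 01[q1]00□
Step 7: δ(q1, 0) = (q1, 0, L) → 0[q1]100□
Step 8: δ(q1, 1) = (q1, 1, L) → [q1]0100□
Step 9: δ(q1, 0) = (q1, 0, L) → [q1]□0100□
Step 10: δ(q1, □) = (qA, □, R) → □[qA]0100□

The machine reaches the accept state qA and halts.

Final tape (ignoring leading/trailing blanks): 0100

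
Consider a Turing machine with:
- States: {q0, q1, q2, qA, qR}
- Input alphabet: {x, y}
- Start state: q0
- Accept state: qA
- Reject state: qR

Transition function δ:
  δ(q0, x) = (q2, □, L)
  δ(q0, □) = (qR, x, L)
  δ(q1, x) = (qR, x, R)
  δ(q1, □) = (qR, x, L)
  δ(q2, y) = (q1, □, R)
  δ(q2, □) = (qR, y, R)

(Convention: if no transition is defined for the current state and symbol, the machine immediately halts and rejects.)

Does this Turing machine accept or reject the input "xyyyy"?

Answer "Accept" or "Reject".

Execution trace:
Initial: [q0]xyyyy
Step 1: δ(q0, x) = (q2, □, L) → [q2]□□yyyy
Step 2: δ(q2, □) = (qR, y, R) → y[qR]□yyyy

The machine reaches the reject state qR and halts.

Answer: Reject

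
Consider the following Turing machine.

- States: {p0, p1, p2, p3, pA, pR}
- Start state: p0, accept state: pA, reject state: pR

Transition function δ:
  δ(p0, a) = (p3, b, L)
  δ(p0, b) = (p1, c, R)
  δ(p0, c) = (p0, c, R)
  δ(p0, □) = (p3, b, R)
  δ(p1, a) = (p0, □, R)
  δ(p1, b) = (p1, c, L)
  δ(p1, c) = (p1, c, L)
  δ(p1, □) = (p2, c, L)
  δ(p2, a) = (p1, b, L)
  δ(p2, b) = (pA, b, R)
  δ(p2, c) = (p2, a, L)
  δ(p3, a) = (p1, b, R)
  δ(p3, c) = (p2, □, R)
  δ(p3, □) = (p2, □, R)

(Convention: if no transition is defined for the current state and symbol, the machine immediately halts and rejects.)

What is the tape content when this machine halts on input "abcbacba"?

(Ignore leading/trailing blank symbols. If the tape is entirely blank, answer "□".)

Execution trace:
Initial: [p0]abcbacba
Step 1: δ(p0, a) = (p3, b, L) → [p3]□bbcbacba
Step 2: δ(p3, □) = (p2, □, R) → □[p2]bbcbacba
Step 3: δ(p2, b) = (pA, b, R) → □b[pA]bcbacba

The machine reaches the accept state pA and halts.

Final tape (ignoring leading/trailing blanks): bbcbacba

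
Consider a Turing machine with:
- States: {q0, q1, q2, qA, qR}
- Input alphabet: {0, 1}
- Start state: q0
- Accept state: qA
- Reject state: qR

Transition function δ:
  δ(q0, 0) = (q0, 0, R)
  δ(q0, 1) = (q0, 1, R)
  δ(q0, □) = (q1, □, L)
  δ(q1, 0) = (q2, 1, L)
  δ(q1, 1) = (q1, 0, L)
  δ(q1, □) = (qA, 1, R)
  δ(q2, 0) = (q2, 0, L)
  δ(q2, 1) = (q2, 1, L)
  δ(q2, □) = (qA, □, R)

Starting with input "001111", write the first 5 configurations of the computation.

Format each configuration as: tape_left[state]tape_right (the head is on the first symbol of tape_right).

Transitions applied:
Step 1: δ(q0, 0) = (q0, 0, R)
Step 2: δ(q0, 0) = (q0, 0, R)
Step 3: δ(q0, 1) = (q0, 1, R)
Step 4: δ(q0, 1) = (q0, 1, R)

The first 5 configurations are:
[q0]001111 ⊢ 0[q0]01111 ⊢ 00[q0]1111 ⊢ 001[q0]111 ⊢ 0011[q0]11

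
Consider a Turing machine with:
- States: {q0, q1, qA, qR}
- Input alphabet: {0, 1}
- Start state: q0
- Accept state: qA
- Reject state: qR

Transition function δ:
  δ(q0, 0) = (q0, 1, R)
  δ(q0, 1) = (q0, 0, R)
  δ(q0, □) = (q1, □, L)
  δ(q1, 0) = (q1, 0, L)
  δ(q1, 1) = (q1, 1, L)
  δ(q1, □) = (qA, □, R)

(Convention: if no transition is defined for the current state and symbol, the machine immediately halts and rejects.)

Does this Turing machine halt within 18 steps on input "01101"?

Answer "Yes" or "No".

Execution trace:
Initial: [q0]01101
Step 1: δ(q0, 0) = (q0, 1, R) → 1[q0]1101
Step 2: δ(q0, 1) = (q0, 0, R) → 10[q0]101
Step 3: δ(q0, 1) = (q0, 0, R) → 100[q0]01
Step 4: δ(q0, 0) = (q0, 1, R) → 1001[q0]1
Step 5: δ(q0, 1) = (q0, 0, R) → 10010[q0]□
Step 6: δ(q0, □) = (q1, □, L) → 1001[q1]0□
Step 7: δ(q1, 0) = (q1, 0, L) → 100[q1]10□
Step 8: δ(q1, 1) = (q1, 1, L) → 10[q1]010□
Step 9: δ(q1, 0) = (q1, 0, L) → 1[q1]0010□
Step 10: δ(q1, 0) = (q1, 0, L) → [q1]10010□
Step 11: δ(q1, 1) = (q1, 1, L) → [q1]□10010□
Step 12: δ(q1, □) = (qA, □, R) → □[qA]10010□

The machine reaches the accept state qA and halts.
The machine halted after 12 steps (within the 18-step bound).

Answer: Yes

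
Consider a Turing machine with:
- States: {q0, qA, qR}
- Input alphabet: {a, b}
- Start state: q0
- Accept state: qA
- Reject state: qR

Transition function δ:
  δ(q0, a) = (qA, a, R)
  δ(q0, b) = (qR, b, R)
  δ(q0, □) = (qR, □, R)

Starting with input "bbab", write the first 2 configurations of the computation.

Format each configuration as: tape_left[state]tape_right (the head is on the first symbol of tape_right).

Transitions applied:
Step 1: δ(q0, b) = (qR, b, R)

The first 2 configurations are:
[q0]bbab ⊢ b[qR]bab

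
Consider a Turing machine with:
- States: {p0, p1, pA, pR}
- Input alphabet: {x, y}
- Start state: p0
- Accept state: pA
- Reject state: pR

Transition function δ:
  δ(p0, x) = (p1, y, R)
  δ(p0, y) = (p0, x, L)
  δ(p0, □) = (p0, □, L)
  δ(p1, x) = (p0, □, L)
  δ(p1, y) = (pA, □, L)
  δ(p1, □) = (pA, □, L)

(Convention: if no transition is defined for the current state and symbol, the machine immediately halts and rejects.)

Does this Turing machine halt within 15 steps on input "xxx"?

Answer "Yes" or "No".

Execution trace:
Initial: [p0]xxx
Step 1: δ(p0, x) = (p1, y, R) → y[p1]xx
Step 2: δ(p1, x) = (p0, □, L) → [p0]y□x
Step 3: δ(p0, y) = (p0, x, L) → [p0]□x□x
Step 4: δ(p0, □) = (p0, □, L) → [p0]□□x□x
Step 5: δ(p0, □) = (p0, □, L) → [p0]□□□x□x
Step 6: δ(p0, □) = (p0, □, L) → [p0]□□□□x□x
Step 7: δ(p0, □) = (p0, □, L) → [p0]□□□□□x□x
Step 8: δ(p0, □) = (p0, □, L) → [p0]□□□□□□x□x
Step 9: δ(p0, □) = (p0, □, L) → [p0]□□□□□□□x□x
Step 10: δ(p0, □) = (p0, □, L) → [p0]□□□□□□□□x□x
Step 11: δ(p0, □) = (p0, □, L) → [p0]□□□□□□□□□x□x
Step 12: δ(p0, □) = (p0, □, L) → [p0]□□□□□□□□□□x□x
Step 13: δ(p0, □) = (p0, □, L) → [p0]□□□□□□□□□□□x□x
Step 14: δ(p0, □) = (p0, □, L) → [p0]□□□□□□□□□□□□x□x
Step 15: δ(p0, □) = (p0, □, L) → [p0]□□□□□□□□□□□□□x□x

The machine has not reached a halting state after 15 steps.
The machine did not halt within the 15-step bound.

Answer: No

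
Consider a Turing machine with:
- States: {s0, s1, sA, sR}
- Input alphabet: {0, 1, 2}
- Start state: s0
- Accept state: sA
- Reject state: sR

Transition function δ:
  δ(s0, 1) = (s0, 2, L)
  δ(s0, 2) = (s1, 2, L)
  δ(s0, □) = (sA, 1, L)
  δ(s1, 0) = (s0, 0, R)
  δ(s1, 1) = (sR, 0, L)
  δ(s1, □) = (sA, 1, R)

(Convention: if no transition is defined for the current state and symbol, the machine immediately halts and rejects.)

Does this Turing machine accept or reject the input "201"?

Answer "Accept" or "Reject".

Execution trace:
Initial: [s0]201
Step 1: δ(s0, 2) = (s1, 2, L) → [s1]□201
Step 2: δ(s1, □) = (sA, 1, R) → 1[sA]201

The machine reaches the accept state sA and halts.

Answer: Accept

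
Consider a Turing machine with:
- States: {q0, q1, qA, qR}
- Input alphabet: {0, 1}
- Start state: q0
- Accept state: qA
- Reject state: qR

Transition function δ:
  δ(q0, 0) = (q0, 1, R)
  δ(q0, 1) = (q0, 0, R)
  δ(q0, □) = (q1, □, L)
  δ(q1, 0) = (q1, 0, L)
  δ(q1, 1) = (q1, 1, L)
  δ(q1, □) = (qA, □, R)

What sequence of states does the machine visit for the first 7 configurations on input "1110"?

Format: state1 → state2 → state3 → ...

Execution trace:
Initial: [q0]1110
Step 1: δ(q0, 1) = (q0, 0, R) → 0[q0]110
Step 2: δ(q0, 1) = (q0, 0, R) → 00[q0]10
Step 3: δ(q0, 1) = (q0, 0, R) → 000[q0]0
Step 4: δ(q0, 0) = (q0, 1, R) → 0001[q0]□
Step 5: δ(q0, □) = (q1, □, L) → 000[q1]1□
Step 6: δ(q1, 1) = (q1, 1, L) → 00[q1]01□

State sequence: q0 → q0 → q0 → q0 → q0 → q1 → q1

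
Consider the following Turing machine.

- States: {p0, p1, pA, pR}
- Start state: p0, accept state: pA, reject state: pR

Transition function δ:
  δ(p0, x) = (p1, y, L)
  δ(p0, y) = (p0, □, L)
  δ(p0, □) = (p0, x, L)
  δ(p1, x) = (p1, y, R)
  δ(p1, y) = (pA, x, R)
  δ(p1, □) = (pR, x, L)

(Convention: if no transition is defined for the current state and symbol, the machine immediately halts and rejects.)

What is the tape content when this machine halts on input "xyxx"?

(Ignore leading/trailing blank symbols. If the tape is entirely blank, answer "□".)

Execution trace:
Initial: [p0]xyxx
Step 1: δ(p0, x) = (p1, y, L) → [p1]□yyxx
Step 2: δ(p1, □) = (pR, x, L) → [pR]□xyyxx

The machine reaches the reject state pR and halts.

Final tape (ignoring leading/trailing blanks): xyyxx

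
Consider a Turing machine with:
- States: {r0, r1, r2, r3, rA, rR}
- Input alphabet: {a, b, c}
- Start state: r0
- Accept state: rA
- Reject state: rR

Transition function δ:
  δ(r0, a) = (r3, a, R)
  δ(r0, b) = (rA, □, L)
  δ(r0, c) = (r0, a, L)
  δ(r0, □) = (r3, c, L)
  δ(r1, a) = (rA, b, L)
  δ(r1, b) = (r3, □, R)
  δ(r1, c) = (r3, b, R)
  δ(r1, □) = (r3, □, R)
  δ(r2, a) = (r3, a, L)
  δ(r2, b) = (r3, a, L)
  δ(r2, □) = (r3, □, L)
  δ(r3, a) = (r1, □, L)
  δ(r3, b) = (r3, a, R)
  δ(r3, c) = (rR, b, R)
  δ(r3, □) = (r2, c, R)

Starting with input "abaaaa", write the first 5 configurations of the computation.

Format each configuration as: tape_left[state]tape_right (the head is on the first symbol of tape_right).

Transitions applied:
Step 1: δ(r0, a) = (r3, a, R)
Step 2: δ(r3, b) = (r3, a, R)
Step 3: δ(r3, a) = (r1, □, L)
Step 4: δ(r1, a) = (rA, b, L)

The first 5 configurations are:
[r0]abaaaa ⊢ a[r3]baaaa ⊢ aa[r3]aaaa ⊢ a[r1]a□aaa ⊢ [rA]ab□aaa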